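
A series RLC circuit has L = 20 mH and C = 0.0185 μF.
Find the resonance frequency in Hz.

Step 1 — Resonance condition Im(Z)=0 gives ω₀ = 1/√(LC).
Step 2 — ω₀ = 1/√(0.02·1.85e-08) = 5.199e+04 rad/s.
Step 3 — f₀ = ω₀/(2π) = 8274 Hz.

f₀ = 8274 Hz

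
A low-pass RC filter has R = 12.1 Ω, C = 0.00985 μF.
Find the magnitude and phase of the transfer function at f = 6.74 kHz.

Step 1 — Angular frequency: ω = 2π·6740 = 4.235e+04 rad/s.
Step 2 — Transfer function: H(jω) = 1/(1 + jωRC).
Step 3 — Denominator: 1 + jωRC = 1 + j·4.235e+04·12.1·9.85e-09 = 1 + j0.005047.
Step 4 — H = 1 - j0.005047.
Step 5 — Magnitude: |H| = 1 (-0.0 dB); phase: φ = -0.3°.

|H| = 1 (-0.0 dB), φ = -0.3°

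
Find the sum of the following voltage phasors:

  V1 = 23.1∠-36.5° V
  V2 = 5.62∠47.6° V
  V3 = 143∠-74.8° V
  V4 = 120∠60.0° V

Step 1 — Convert each phasor to rectangular form:
  V1 = 23.1·(cos(-36.5°) + j·sin(-36.5°)) = 18.57 - j13.74 V
  V2 = 5.62·(cos(47.6°) + j·sin(47.6°)) = 3.79 + j4.15 V
  V3 = 143·(cos(-74.8°) + j·sin(-74.8°)) = 37.49 - j138 V
  V4 = 120·(cos(60.0°) + j·sin(60.0°)) = 60 + j103.9 V
Step 2 — Sum components: V_total = 119.9 - j43.66 V.
Step 3 — Convert to polar: |V_total| = 127.6 V, ∠V_total = -20.0°.

V_total = 127.6∠-20.0° V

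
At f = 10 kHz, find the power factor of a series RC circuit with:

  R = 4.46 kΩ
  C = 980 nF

Step 1 — Angular frequency: ω = 2π·f = 2π·1e+04 = 6.283e+04 rad/s.
Step 2 — Component impedances:
  R: Z = R = 4460 Ω
  C: Z = 1/(jωC) = -j/(ω·C) = 0 - j16.24 Ω
Step 3 — Series combination: Z_total = R + C = 4460 - j16.24 Ω = 4460∠-0.2° Ω.
Step 4 — Power factor: PF = cos(φ) = Re(Z)/|Z| = 4460/4460 = 1.
Step 5 — Type: Im(Z) = -16.24 ⇒ leading (phase φ = -0.2°).

PF = 1 (leading, φ = -0.2°)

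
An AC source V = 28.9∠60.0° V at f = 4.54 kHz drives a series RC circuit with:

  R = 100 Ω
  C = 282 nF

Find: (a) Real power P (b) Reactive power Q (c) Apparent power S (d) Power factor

Step 1 — Angular frequency: ω = 2π·f = 2π·4540 = 2.853e+04 rad/s.
Step 2 — Component impedances:
  R: Z = R = 100 Ω
  C: Z = 1/(jωC) = -j/(ω·C) = 0 - j124.3 Ω
Step 3 — Series combination: Z_total = R + C = 100 - j124.3 Ω = 159.5∠-51.2° Ω.
Step 4 — Source phasor: V = 28.9∠60.0° V = 14.45 + j25.03 V.
Step 5 — Current: I = V / Z = -0.06546 + j0.1689 A = 0.1811∠111.2° A.
Step 6 — Complex power: S = V·I* = 3.281 - j4.079 VA.
Step 7 — Real power: P = Re(S) = 3.281 W.
Step 8 — Reactive power: Q = Im(S) = -4.079 VAR.
Step 9 — Apparent power: |S| = 5.235 VA.
Step 10 — Power factor: PF = P/|S| = 0.6268 (leading).

(a) P = 3.281 W  (b) Q = -4.079 VAR  (c) S = 5.235 VA  (d) PF = 0.6268 (leading)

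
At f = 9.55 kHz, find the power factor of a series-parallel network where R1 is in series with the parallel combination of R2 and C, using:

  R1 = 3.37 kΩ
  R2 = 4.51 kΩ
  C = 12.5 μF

Step 1 — Angular frequency: ω = 2π·f = 2π·9550 = 6e+04 rad/s.
Step 2 — Component impedances:
  R1: Z = R = 3370 Ω
  R2: Z = R = 4510 Ω
  C: Z = 1/(jωC) = -j/(ω·C) = 0 - j1.333 Ω
Step 3 — Parallel branch: R2 || C = 1/(1/R2 + 1/C) = 0.0003941 - j1.333 Ω.
Step 4 — Series with R1: Z_total = R1 + (R2 || C) = 3370 - j1.333 Ω = 3370∠-0.0° Ω.
Step 5 — Power factor: PF = cos(φ) = Re(Z)/|Z| = 3370/3370 = 1.
Step 6 — Type: Im(Z) = -1.333 ⇒ leading (phase φ = -0.0°).

PF = 1 (leading, φ = -0.0°)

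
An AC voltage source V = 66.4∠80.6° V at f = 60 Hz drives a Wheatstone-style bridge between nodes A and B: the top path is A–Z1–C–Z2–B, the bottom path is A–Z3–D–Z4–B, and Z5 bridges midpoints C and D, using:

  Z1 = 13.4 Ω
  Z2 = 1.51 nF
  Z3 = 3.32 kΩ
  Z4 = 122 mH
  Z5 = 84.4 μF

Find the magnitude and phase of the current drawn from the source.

Step 1 — Angular frequency: ω = 2π·f = 2π·60 = 377 rad/s.
Step 2 — Component impedances:
  Z1: Z = R = 13.4 Ω
  Z2: Z = 1/(jωC) = -j/(ω·C) = 0 - j1.757e+06 Ω
  Z3: Z = R = 3320 Ω
  Z4: Z = jωL = j·377·0.122 = 0 + j45.99 Ω
  Z5: Z = 1/(jωC) = -j/(ω·C) = 0 - j31.43 Ω
Step 3 — Bridge requires nodal analysis (the Z5 bridge couples midpoints C and D, so the two paths cannot be reduced to a simple series/parallel combination). Setting node B to ground and injecting 1 A at node A, the 3-node admittance system at A, C, D solves to V_A = Z_AB = 13.64 + j14.82 Ω = 20.14∠47.4° Ω.
Step 4 — Source phasor: V = 66.4∠80.6° V = 10.84 + j65.51 V.
Step 5 — Ohm's law: I = V / Z_total = (10.84 + j65.51) / (13.64 + j14.82) = 2.758 + j1.806 A.
Step 6 — Convert to polar: |I| = 3.297 A, ∠I = 33.2°.

I = 3.297∠33.2° A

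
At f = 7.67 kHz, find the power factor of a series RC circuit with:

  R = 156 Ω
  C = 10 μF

Step 1 — Angular frequency: ω = 2π·f = 2π·7670 = 4.819e+04 rad/s.
Step 2 — Component impedances:
  R: Z = R = 156 Ω
  C: Z = 1/(jωC) = -j/(ω·C) = 0 - j2.075 Ω
Step 3 — Series combination: Z_total = R + C = 156 - j2.075 Ω = 156∠-0.8° Ω.
Step 4 — Power factor: PF = cos(φ) = Re(Z)/|Z| = 156/156.01 = 0.9999.
Step 5 — Type: Im(Z) = -2.075 ⇒ leading (phase φ = -0.8°).

PF = 0.9999 (leading, φ = -0.8°)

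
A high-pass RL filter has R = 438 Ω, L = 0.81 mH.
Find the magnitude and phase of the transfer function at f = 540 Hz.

Step 1 — Angular frequency: ω = 2π·540 = 3393 rad/s.
Step 2 — Transfer function: H(jω) = jωL/(R + jωL).
Step 3 — Numerator jωL = j·2.748; denominator R + jωL = 438 + j2.748.
Step 4 — H = 3.937e-05 + j0.006274.
Step 5 — Magnitude: |H| = 0.006274 (-44.0 dB); phase: φ = 89.6°.

|H| = 0.006274 (-44.0 dB), φ = 89.6°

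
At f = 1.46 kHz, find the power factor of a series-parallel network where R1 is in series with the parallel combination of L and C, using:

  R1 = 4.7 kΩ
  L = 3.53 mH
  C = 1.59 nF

Step 1 — Angular frequency: ω = 2π·f = 2π·1460 = 9173 rad/s.
Step 2 — Component impedances:
  R1: Z = R = 4700 Ω
  L: Z = jωL = j·9173·0.00353 = 0 + j32.38 Ω
  C: Z = 1/(jωC) = -j/(ω·C) = 0 - j6.856e+04 Ω
Step 3 — Parallel branch: L || C = 1/(1/L + 1/C) = 0 + j32.4 Ω.
Step 4 — Series with R1: Z_total = R1 + (L || C) = 4700 + j32.4 Ω = 4700∠0.4° Ω.
Step 5 — Power factor: PF = cos(φ) = Re(Z)/|Z| = 4700/4700 = 1.
Step 6 — Type: Im(Z) = 32.4 ⇒ lagging (phase φ = 0.4°).

PF = 1 (lagging, φ = 0.4°)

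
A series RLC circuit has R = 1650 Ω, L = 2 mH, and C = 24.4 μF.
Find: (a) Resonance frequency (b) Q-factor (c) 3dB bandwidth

Step 1 — Resonance condition Im(Z)=0 gives ω₀ = 1/√(LC).
Step 2 — ω₀ = 1/√(0.002·2.44e-05) = 4527 rad/s.
Step 3 — f₀ = ω₀/(2π) = 720.5 Hz.
Step 4 — Series Q: Q = ω₀L/R = 4527·0.002/1650 = 0.005487.
Step 5 — 3dB bandwidth: Δω = ω₀/Q = 8.25e+05 rad/s; BW = Δω/(2π) = 1.313e+05 Hz.

(a) f₀ = 720.5 Hz  (b) Q = 0.005487  (c) BW = 1.313e+05 Hz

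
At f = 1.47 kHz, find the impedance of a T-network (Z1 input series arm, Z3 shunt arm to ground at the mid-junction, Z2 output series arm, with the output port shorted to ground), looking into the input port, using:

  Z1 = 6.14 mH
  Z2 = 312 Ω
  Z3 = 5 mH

Step 1 — Angular frequency: ω = 2π·f = 2π·1470 = 9236 rad/s.
Step 2 — Component impedances:
  Z1: Z = jωL = j·9236·0.00614 = 0 + j56.71 Ω
  Z2: Z = R = 312 Ω
  Z3: Z = jωL = j·9236·0.005 = 0 + j46.18 Ω
Step 3 — With the output port shorted to ground, the output series arm Z2 runs from the junction to ground; the shunt arm Z3 also runs from the junction to ground. They appear in parallel: Z3 || Z2 = 6.689 + j45.19 Ω.
Step 4 — Series with input arm Z1: Z_in = Z1 + (Z3 || Z2) = 6.689 + j101.9 Ω = 102.1∠86.2° Ω.

Z = 6.689 + j101.9 Ω = 102.1∠86.2° Ω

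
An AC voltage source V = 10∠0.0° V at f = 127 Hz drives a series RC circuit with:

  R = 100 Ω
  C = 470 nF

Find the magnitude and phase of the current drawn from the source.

Step 1 — Angular frequency: ω = 2π·f = 2π·127 = 798 rad/s.
Step 2 — Component impedances:
  R: Z = R = 100 Ω
  C: Z = 1/(jωC) = -j/(ω·C) = 0 - j2666 Ω
Step 3 — Series combination: Z_total = R + C = 100 - j2666 Ω = 2668∠-87.9° Ω.
Step 4 — Source phasor: V = 10∠0.0° V = 10 V.
Step 5 — Ohm's law: I = V / Z_total = (10) / (100 - j2666) = 0.0001405 + j0.003745 A.
Step 6 — Convert to polar: |I| = 0.003748 A, ∠I = 87.9°.

I = 0.003748∠87.9° A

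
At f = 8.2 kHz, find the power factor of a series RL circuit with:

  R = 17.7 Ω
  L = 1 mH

Step 1 — Angular frequency: ω = 2π·f = 2π·8200 = 5.152e+04 rad/s.
Step 2 — Component impedances:
  R: Z = R = 17.7 Ω
  L: Z = jωL = j·5.152e+04·0.001 = 0 + j51.52 Ω
Step 3 — Series combination: Z_total = R + L = 17.7 + j51.52 Ω = 54.48∠71.0° Ω.
Step 4 — Power factor: PF = cos(φ) = Re(Z)/|Z| = 17.7/54.48 = 0.3249.
Step 5 — Type: Im(Z) = 51.52 ⇒ lagging (phase φ = 71.0°).

PF = 0.3249 (lagging, φ = 71.0°)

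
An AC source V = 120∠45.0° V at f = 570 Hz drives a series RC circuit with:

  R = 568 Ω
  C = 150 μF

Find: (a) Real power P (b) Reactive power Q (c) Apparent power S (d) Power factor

Step 1 — Angular frequency: ω = 2π·f = 2π·570 = 3581 rad/s.
Step 2 — Component impedances:
  R: Z = R = 568 Ω
  C: Z = 1/(jωC) = -j/(ω·C) = 0 - j1.861 Ω
Step 3 — Series combination: Z_total = R + C = 568 - j1.861 Ω = 568∠-0.2° Ω.
Step 4 — Source phasor: V = 120∠45.0° V = 84.85 + j84.85 V.
Step 5 — Current: I = V / Z = 0.1489 + j0.1499 A = 0.2113∠45.2° A.
Step 6 — Complex power: S = V·I* = 25.35 - j0.08308 VA.
Step 7 — Real power: P = Re(S) = 25.35 W.
Step 8 — Reactive power: Q = Im(S) = -0.08308 VAR.
Step 9 — Apparent power: |S| = 25.35 VA.
Step 10 — Power factor: PF = P/|S| = 1 (leading).

(a) P = 25.35 W  (b) Q = -0.08308 VAR  (c) S = 25.35 VA  (d) PF = 1 (leading)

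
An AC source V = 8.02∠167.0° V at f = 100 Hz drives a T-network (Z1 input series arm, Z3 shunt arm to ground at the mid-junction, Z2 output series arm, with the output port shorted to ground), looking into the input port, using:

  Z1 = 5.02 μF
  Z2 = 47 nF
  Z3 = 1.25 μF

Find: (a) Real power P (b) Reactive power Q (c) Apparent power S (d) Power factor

Step 1 — Angular frequency: ω = 2π·f = 2π·100 = 628.3 rad/s.
Step 2 — Component impedances:
  Z1: Z = 1/(jωC) = -j/(ω·C) = 0 - j317 Ω
  Z2: Z = 1/(jωC) = -j/(ω·C) = 0 - j3.386e+04 Ω
  Z3: Z = 1/(jωC) = -j/(ω·C) = 0 - j1273 Ω
Step 3 — With the output port shorted to ground, the output series arm Z2 runs from the junction to ground; the shunt arm Z3 also runs from the junction to ground. They appear in parallel: Z3 || Z2 = 0 - j1227 Ω.
Step 4 — Series with input arm Z1: Z_in = Z1 + (Z3 || Z2) = 0 - j1544 Ω = 1544∠-90.0° Ω.
Step 5 — Source phasor: V = 8.02∠167.0° V = -7.814 + j1.804 V.
Step 6 — Current: I = V / Z = -0.001168 - j0.005061 A = 0.005194∠-103.0° A.
Step 7 — Complex power: S = V·I* = 0 - j0.04165 VA.
Step 8 — Real power: P = Re(S) = 0 W.
Step 9 — Reactive power: Q = Im(S) = -0.04165 VAR.
Step 10 — Apparent power: |S| = 0.04165 VA.
Step 11 — Power factor: PF = P/|S| = 0 (leading).

(a) P = 0 W  (b) Q = -0.04165 VAR  (c) S = 0.04165 VA  (d) PF = 0 (leading)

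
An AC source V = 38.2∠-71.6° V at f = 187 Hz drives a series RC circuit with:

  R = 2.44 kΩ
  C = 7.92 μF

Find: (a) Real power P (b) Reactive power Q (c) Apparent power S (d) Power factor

Step 1 — Angular frequency: ω = 2π·f = 2π·187 = 1175 rad/s.
Step 2 — Component impedances:
  R: Z = R = 2440 Ω
  C: Z = 1/(jωC) = -j/(ω·C) = 0 - j107.5 Ω
Step 3 — Series combination: Z_total = R + C = 2440 - j107.5 Ω = 2442∠-2.5° Ω.
Step 4 — Source phasor: V = 38.2∠-71.6° V = 12.06 - j36.25 V.
Step 5 — Current: I = V / Z = 0.005585 - j0.01461 A = 0.01564∠-69.1° A.
Step 6 — Complex power: S = V·I* = 0.5969 - j0.02629 VA.
Step 7 — Real power: P = Re(S) = 0.5969 W.
Step 8 — Reactive power: Q = Im(S) = -0.02629 VAR.
Step 9 — Apparent power: |S| = 0.5975 VA.
Step 10 — Power factor: PF = P/|S| = 0.999 (leading).

(a) P = 0.5969 W  (b) Q = -0.02629 VAR  (c) S = 0.5975 VA  (d) PF = 0.999 (leading)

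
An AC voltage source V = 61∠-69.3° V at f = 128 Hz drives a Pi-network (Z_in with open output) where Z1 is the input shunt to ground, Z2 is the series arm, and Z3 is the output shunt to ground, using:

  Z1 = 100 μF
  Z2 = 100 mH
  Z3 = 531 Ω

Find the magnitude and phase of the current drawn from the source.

Step 1 — Angular frequency: ω = 2π·f = 2π·128 = 804.2 rad/s.
Step 2 — Component impedances:
  Z1: Z = 1/(jωC) = -j/(ω·C) = 0 - j12.43 Ω
  Z2: Z = jωL = j·804.2·0.1 = 0 + j80.42 Ω
  Z3: Z = R = 531 Ω
Step 3 — With open output, the series arm Z2 and the output shunt Z3 appear in series to ground: Z2 + Z3 = 531 + j80.42 Ω.
Step 4 — Parallel with input shunt Z1: Z_in = Z1 || (Z2 + Z3) = 0.2865 - j12.47 Ω = 12.47∠-88.7° Ω.
Step 5 — Source phasor: V = 61∠-69.3° V = 21.56 - j57.06 V.
Step 6 — Ohm's law: I = V / Z_total = (21.56 - j57.06) / (0.2865 - j12.47) = 4.613 + j1.623 A.
Step 7 — Convert to polar: |I| = 4.89 A, ∠I = 19.4°.

I = 4.89∠19.4° A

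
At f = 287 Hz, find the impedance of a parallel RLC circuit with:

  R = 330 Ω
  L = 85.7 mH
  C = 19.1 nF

Step 1 — Angular frequency: ω = 2π·f = 2π·287 = 1803 rad/s.
Step 2 — Component impedances:
  R: Z = R = 330 Ω
  L: Z = jωL = j·1803·0.0857 = 0 + j154.5 Ω
  C: Z = 1/(jωC) = -j/(ω·C) = 0 - j2.903e+04 Ω
Step 3 — Parallel combination: 1/Z_total = 1/R + 1/L + 1/C; Z_total = 59.88 + j127.2 Ω = 140.6∠64.8° Ω.

Z = 59.88 + j127.2 Ω = 140.6∠64.8° Ω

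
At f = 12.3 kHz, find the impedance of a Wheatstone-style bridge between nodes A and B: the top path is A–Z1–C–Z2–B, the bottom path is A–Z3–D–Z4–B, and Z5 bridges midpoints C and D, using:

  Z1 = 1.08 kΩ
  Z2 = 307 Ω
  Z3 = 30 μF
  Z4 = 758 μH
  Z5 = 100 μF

Step 1 — Angular frequency: ω = 2π·f = 2π·1.23e+04 = 7.728e+04 rad/s.
Step 2 — Component impedances:
  Z1: Z = R = 1080 Ω
  Z2: Z = R = 307 Ω
  Z3: Z = 1/(jωC) = -j/(ω·C) = 0 - j0.4313 Ω
  Z4: Z = jωL = j·7.728e+04·0.000758 = 0 + j58.58 Ω
  Z5: Z = 1/(jωC) = -j/(ω·C) = 0 - j0.1294 Ω
Step 3 — Bridge requires nodal analysis (the Z5 bridge couples midpoints C and D, so the two paths cannot be reduced to a simple series/parallel combination). Setting node B to ground and injecting 1 A at node A, the 3-node admittance system at A, C, D solves to V_A = Z_AB = 10.79 + j56.1 Ω = 57.12∠79.1° Ω.

Z = 10.79 + j56.1 Ω = 57.12∠79.1° Ω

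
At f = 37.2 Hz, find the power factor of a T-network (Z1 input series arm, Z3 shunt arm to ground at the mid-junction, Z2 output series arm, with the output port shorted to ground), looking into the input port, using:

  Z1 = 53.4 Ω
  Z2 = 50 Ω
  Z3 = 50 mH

Step 1 — Angular frequency: ω = 2π·f = 2π·37.2 = 233.7 rad/s.
Step 2 — Component impedances:
  Z1: Z = R = 53.4 Ω
  Z2: Z = R = 50 Ω
  Z3: Z = jωL = j·233.7·0.05 = 0 + j11.69 Ω
Step 3 — With the output port shorted to ground, the output series arm Z2 runs from the junction to ground; the shunt arm Z3 also runs from the junction to ground. They appear in parallel: Z3 || Z2 = 2.59 + j11.08 Ω.
Step 4 — Series with input arm Z1: Z_in = Z1 + (Z3 || Z2) = 55.99 + j11.08 Ω = 57.08∠11.2° Ω.
Step 5 — Power factor: PF = cos(φ) = Re(Z)/|Z| = 55.99/57.076 = 0.981.
Step 6 — Type: Im(Z) = 11.08 ⇒ lagging (phase φ = 11.2°).

PF = 0.981 (lagging, φ = 11.2°)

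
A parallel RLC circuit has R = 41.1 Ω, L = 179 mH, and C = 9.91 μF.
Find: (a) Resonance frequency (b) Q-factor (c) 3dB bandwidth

Step 1 — Resonance: ω₀ = 1/√(LC) = 1/√(0.179·9.91e-06) = 750.8 rad/s.
Step 2 — f₀ = ω₀/(2π) = 119.5 Hz.
Step 3 — Parallel Q: Q = R/(ω₀L) = 41.1/(750.8·0.179) = 0.3058.
Step 4 — Bandwidth: Δω = ω₀/Q = 2455 rad/s; BW = Δω/(2π) = 390.8 Hz.

(a) f₀ = 119.5 Hz  (b) Q = 0.3058  (c) BW = 390.8 Hz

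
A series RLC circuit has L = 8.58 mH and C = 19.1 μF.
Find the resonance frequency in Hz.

Step 1 — Resonance condition Im(Z)=0 gives ω₀ = 1/√(LC).
Step 2 — ω₀ = 1/√(0.00858·1.91e-05) = 2470 rad/s.
Step 3 — f₀ = ω₀/(2π) = 393.2 Hz.

f₀ = 393.2 Hz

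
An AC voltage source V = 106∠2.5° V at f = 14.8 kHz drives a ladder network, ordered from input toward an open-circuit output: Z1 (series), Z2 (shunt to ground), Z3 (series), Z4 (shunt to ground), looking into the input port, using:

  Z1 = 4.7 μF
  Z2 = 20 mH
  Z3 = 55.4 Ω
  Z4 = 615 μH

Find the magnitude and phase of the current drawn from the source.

Step 1 — Angular frequency: ω = 2π·f = 2π·1.48e+04 = 9.299e+04 rad/s.
Step 2 — Component impedances:
  Z1: Z = 1/(jωC) = -j/(ω·C) = 0 - j2.288 Ω
  Z2: Z = jωL = j·9.299e+04·0.02 = 0 + j1860 Ω
  Z3: Z = R = 55.4 Ω
  Z4: Z = jωL = j·9.299e+04·0.000615 = 0 + j57.19 Ω
Step 3 — Ladder network (open output): work backward from the far end, alternating series and parallel combinations. Z_in = 52.1 + j54.7 Ω = 75.54∠46.4° Ω.
Step 4 — Source phasor: V = 106∠2.5° V = 105.9 + j4.624 V.
Step 5 — Ohm's law: I = V / Z_total = (105.9 + j4.624) / (52.1 + j54.7) = 1.011 - j0.9729 A.
Step 6 — Convert to polar: |I| = 1.403 A, ∠I = -43.9°.

I = 1.403∠-43.9° A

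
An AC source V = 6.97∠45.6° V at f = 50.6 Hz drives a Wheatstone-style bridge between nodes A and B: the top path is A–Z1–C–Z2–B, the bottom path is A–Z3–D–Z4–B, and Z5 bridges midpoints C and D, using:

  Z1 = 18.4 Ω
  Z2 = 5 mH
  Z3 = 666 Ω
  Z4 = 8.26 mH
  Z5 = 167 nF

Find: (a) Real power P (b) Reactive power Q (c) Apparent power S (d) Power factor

Step 1 — Angular frequency: ω = 2π·f = 2π·50.6 = 317.9 rad/s.
Step 2 — Component impedances:
  Z1: Z = R = 18.4 Ω
  Z2: Z = jωL = j·317.9·0.005 = 0 + j1.59 Ω
  Z3: Z = R = 666 Ω
  Z4: Z = jωL = j·317.9·0.00826 = 0 + j2.626 Ω
  Z5: Z = 1/(jωC) = -j/(ω·C) = 0 - j1.883e+04 Ω
Step 3 — Bridge requires nodal analysis (the Z5 bridge couples midpoints C and D, so the two paths cannot be reduced to a simple series/parallel combination). Setting node B to ground and injecting 1 A at node A, the 3-node admittance system at A, C, D solves to V_A = Z_AB = 17.91 + j1.507 Ω = 17.97∠4.8° Ω.
Step 4 — Source phasor: V = 6.97∠45.6° V = 4.877 + j4.98 V.
Step 5 — Current: I = V / Z = 0.2936 + j0.2534 A = 0.3878∠40.8° A.
Step 6 — Complex power: S = V·I* = 2.694 + j0.2267 VA.
Step 7 — Real power: P = Re(S) = 2.694 W.
Step 8 — Reactive power: Q = Im(S) = 0.2267 VAR.
Step 9 — Apparent power: |S| = 2.703 VA.
Step 10 — Power factor: PF = P/|S| = 0.9965 (lagging).

(a) P = 2.694 W  (b) Q = 0.2267 VAR  (c) S = 2.703 VA  (d) PF = 0.9965 (lagging)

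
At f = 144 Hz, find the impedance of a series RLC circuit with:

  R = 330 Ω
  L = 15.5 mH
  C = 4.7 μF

Step 1 — Angular frequency: ω = 2π·f = 2π·144 = 904.8 rad/s.
Step 2 — Component impedances:
  R: Z = R = 330 Ω
  L: Z = jωL = j·904.8·0.0155 = 0 + j14.02 Ω
  C: Z = 1/(jωC) = -j/(ω·C) = 0 - j235.2 Ω
Step 3 — Series combination: Z_total = R + L + C = 330 - j221.1 Ω = 397.2∠-33.8° Ω.

Z = 330 - j221.1 Ω = 397.2∠-33.8° Ω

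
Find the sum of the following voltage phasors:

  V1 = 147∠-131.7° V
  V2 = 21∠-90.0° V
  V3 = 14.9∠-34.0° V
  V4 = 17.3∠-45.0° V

Step 1 — Convert each phasor to rectangular form:
  V1 = 147·(cos(-131.7°) + j·sin(-131.7°)) = -97.79 - j109.8 V
  V2 = 21·(cos(-90.0°) + j·sin(-90.0°)) = 0 - j21 V
  V3 = 14.9·(cos(-34.0°) + j·sin(-34.0°)) = 12.35 - j8.332 V
  V4 = 17.3·(cos(-45.0°) + j·sin(-45.0°)) = 12.23 - j12.23 V
Step 2 — Sum components: V_total = -73.2 - j151.3 V.
Step 3 — Convert to polar: |V_total| = 168.1 V, ∠V_total = -115.8°.

V_total = 168.1∠-115.8° V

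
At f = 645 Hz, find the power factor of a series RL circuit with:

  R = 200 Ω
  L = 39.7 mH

Step 1 — Angular frequency: ω = 2π·f = 2π·645 = 4053 rad/s.
Step 2 — Component impedances:
  R: Z = R = 200 Ω
  L: Z = jωL = j·4053·0.0397 = 0 + j160.9 Ω
Step 3 — Series combination: Z_total = R + L = 200 + j160.9 Ω = 256.7∠38.8° Ω.
Step 4 — Power factor: PF = cos(φ) = Re(Z)/|Z| = 200/256.68 = 0.7792.
Step 5 — Type: Im(Z) = 160.9 ⇒ lagging (phase φ = 38.8°).

PF = 0.7792 (lagging, φ = 38.8°)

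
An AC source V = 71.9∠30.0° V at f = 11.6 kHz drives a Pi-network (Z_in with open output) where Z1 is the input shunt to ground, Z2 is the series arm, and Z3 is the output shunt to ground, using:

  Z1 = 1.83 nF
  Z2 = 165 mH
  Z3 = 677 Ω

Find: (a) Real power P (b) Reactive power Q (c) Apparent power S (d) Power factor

Step 1 — Angular frequency: ω = 2π·f = 2π·1.16e+04 = 7.288e+04 rad/s.
Step 2 — Component impedances:
  Z1: Z = 1/(jωC) = -j/(ω·C) = 0 - j7497 Ω
  Z2: Z = jωL = j·7.288e+04·0.165 = 0 + j1.203e+04 Ω
  Z3: Z = R = 677 Ω
Step 3 — With open output, the series arm Z2 and the output shunt Z3 appear in series to ground: Z2 + Z3 = 677 + j1.203e+04 Ω.
Step 4 — Parallel with input shunt Z1: Z_in = Z1 || (Z2 + Z3) = 1815 - j1.964e+04 Ω = 1.972e+04∠-84.7° Ω.
Step 5 — Source phasor: V = 71.9∠30.0° V = 62.27 + j35.95 V.
Step 6 — Current: I = V / Z = -0.001525 + j0.003312 A = 0.003646∠114.7° A.
Step 7 — Complex power: S = V·I* = 0.02412 - j0.261 VA.
Step 8 — Real power: P = Re(S) = 0.02412 W.
Step 9 — Reactive power: Q = Im(S) = -0.261 VAR.
Step 10 — Apparent power: |S| = 0.2621 VA.
Step 11 — Power factor: PF = P/|S| = 0.09203 (leading).

(a) P = 0.02412 W  (b) Q = -0.261 VAR  (c) S = 0.2621 VA  (d) PF = 0.09203 (leading)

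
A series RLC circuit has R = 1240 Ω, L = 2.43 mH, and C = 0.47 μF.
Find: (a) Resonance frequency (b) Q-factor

Step 1 — Resonance condition Im(Z)=0 gives ω₀ = 1/√(LC).
Step 2 — ω₀ = 1/√(0.00243·4.7e-07) = 2.959e+04 rad/s.
Step 3 — f₀ = ω₀/(2π) = 4709 Hz.
Step 4 — Series Q: Q = ω₀L/R = 2.959e+04·0.00243/1240 = 0.05799.

(a) f₀ = 4709 Hz  (b) Q = 0.05799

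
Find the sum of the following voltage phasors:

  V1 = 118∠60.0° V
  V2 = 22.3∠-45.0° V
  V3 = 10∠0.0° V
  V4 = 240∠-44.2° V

Step 1 — Convert each phasor to rectangular form:
  V1 = 118·(cos(60.0°) + j·sin(60.0°)) = 59 + j102.2 V
  V2 = 22.3·(cos(-45.0°) + j·sin(-45.0°)) = 15.77 - j15.77 V
  V3 = 10·(cos(0.0°) + j·sin(0.0°)) = 10 V
  V4 = 240·(cos(-44.2°) + j·sin(-44.2°)) = 172.1 - j167.3 V
Step 2 — Sum components: V_total = 256.8 - j80.9 V.
Step 3 — Convert to polar: |V_total| = 269.3 V, ∠V_total = -17.5°.

V_total = 269.3∠-17.5° V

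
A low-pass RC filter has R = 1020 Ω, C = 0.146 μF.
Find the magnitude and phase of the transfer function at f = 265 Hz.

Step 1 — Angular frequency: ω = 2π·265 = 1665 rad/s.
Step 2 — Transfer function: H(jω) = 1/(1 + jωRC).
Step 3 — Denominator: 1 + jωRC = 1 + j·1665·1020·1.46e-07 = 1 + j0.248.
Step 4 — H = 0.9421 - j0.2336.
Step 5 — Magnitude: |H| = 0.9706 (-0.3 dB); phase: φ = -13.9°.

|H| = 0.9706 (-0.3 dB), φ = -13.9°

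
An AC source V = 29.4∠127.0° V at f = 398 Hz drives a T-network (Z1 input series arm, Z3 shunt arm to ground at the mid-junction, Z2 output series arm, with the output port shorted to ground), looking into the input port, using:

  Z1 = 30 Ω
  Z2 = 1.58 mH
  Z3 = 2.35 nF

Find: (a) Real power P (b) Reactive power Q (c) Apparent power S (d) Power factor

Step 1 — Angular frequency: ω = 2π·f = 2π·398 = 2501 rad/s.
Step 2 — Component impedances:
  Z1: Z = R = 30 Ω
  Z2: Z = jωL = j·2501·0.00158 = 0 + j3.951 Ω
  Z3: Z = 1/(jωC) = -j/(ω·C) = 0 - j1.702e+05 Ω
Step 3 — With the output port shorted to ground, the output series arm Z2 runs from the junction to ground; the shunt arm Z3 also runs from the junction to ground. They appear in parallel: Z3 || Z2 = 0 + j3.951 Ω.
Step 4 — Series with input arm Z1: Z_in = Z1 + (Z3 || Z2) = 30 + j3.951 Ω = 30.26∠7.5° Ω.
Step 5 — Source phasor: V = 29.4∠127.0° V = -17.69 + j23.48 V.
Step 6 — Current: I = V / Z = -0.4784 + j0.8457 A = 0.9716∠119.5° A.
Step 7 — Complex power: S = V·I* = 28.32 + j3.73 VA.
Step 8 — Real power: P = Re(S) = 28.32 W.
Step 9 — Reactive power: Q = Im(S) = 3.73 VAR.
Step 10 — Apparent power: |S| = 28.57 VA.
Step 11 — Power factor: PF = P/|S| = 0.9914 (lagging).

(a) P = 28.32 W  (b) Q = 3.73 VAR  (c) S = 28.57 VA  (d) PF = 0.9914 (lagging)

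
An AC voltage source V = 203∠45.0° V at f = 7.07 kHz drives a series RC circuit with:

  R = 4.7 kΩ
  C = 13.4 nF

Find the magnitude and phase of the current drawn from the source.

Step 1 — Angular frequency: ω = 2π·f = 2π·7070 = 4.442e+04 rad/s.
Step 2 — Component impedances:
  R: Z = R = 4700 Ω
  C: Z = 1/(jωC) = -j/(ω·C) = 0 - j1680 Ω
Step 3 — Series combination: Z_total = R + C = 4700 - j1680 Ω = 4991∠-19.7° Ω.
Step 4 — Source phasor: V = 203∠45.0° V = 143.5 + j143.5 V.
Step 5 — Ohm's law: I = V / Z_total = (143.5 + j143.5) / (4700 - j1680) = 0.0174 + j0.03676 A.
Step 6 — Convert to polar: |I| = 0.04067 A, ∠I = 64.7°.

I = 0.04067∠64.7° A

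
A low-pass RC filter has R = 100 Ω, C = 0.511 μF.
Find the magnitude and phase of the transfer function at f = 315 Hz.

Step 1 — Angular frequency: ω = 2π·315 = 1979 rad/s.
Step 2 — Transfer function: H(jω) = 1/(1 + jωRC).
Step 3 — Denominator: 1 + jωRC = 1 + j·1979·100·5.11e-07 = 1 + j0.1011.
Step 4 — H = 0.9899 - j0.1001.
Step 5 — Magnitude: |H| = 0.9949 (-0.0 dB); phase: φ = -5.8°.

|H| = 0.9949 (-0.0 dB), φ = -5.8°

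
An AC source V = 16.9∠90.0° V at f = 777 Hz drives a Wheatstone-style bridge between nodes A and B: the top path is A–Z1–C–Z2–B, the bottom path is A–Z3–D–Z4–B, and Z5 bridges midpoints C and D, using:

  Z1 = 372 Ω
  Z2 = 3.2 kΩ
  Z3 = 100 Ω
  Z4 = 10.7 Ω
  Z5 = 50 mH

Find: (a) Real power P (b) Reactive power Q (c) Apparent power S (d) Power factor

Step 1 — Angular frequency: ω = 2π·f = 2π·777 = 4882 rad/s.
Step 2 — Component impedances:
  Z1: Z = R = 372 Ω
  Z2: Z = R = 3200 Ω
  Z3: Z = R = 100 Ω
  Z4: Z = R = 10.7 Ω
  Z5: Z = jωL = j·4882·0.05 = 0 + j244.1 Ω
Step 3 — Bridge requires nodal analysis (the Z5 bridge couples midpoints C and D, so the two paths cannot be reduced to a simple series/parallel combination). Setting node B to ground and injecting 1 A at node A, the 3-node admittance system at A, C, D solves to V_A = Z_AB = 94.14 + j7.852 Ω = 94.46∠4.8° Ω.
Step 4 — Source phasor: V = 16.9∠90.0° V = 0 + j16.9 V.
Step 5 — Current: I = V / Z = 0.01487 + j0.1783 A = 0.1789∠85.2° A.
Step 6 — Complex power: S = V·I* = 3.013 + j0.2513 VA.
Step 7 — Real power: P = Re(S) = 3.013 W.
Step 8 — Reactive power: Q = Im(S) = 0.2513 VAR.
Step 9 — Apparent power: |S| = 3.024 VA.
Step 10 — Power factor: PF = P/|S| = 0.9965 (lagging).

(a) P = 3.013 W  (b) Q = 0.2513 VAR  (c) S = 3.024 VA  (d) PF = 0.9965 (lagging)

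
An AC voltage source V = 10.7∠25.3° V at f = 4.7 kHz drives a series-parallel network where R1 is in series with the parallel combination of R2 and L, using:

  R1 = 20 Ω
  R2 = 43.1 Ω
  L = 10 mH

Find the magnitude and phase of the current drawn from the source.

Step 1 — Angular frequency: ω = 2π·f = 2π·4700 = 2.953e+04 rad/s.
Step 2 — Component impedances:
  R1: Z = R = 20 Ω
  R2: Z = R = 43.1 Ω
  L: Z = jωL = j·2.953e+04·0.01 = 0 + j295.3 Ω
Step 3 — Parallel branch: R2 || L = 1/(1/R2 + 1/L) = 42.2 + j6.159 Ω.
Step 4 — Series with R1: Z_total = R1 + (R2 || L) = 62.2 + j6.159 Ω = 62.51∠5.7° Ω.
Step 5 — Source phasor: V = 10.7∠25.3° V = 9.674 + j4.573 V.
Step 6 — Ohm's law: I = V / Z_total = (9.674 + j4.573) / (62.2 + j6.159) = 0.1612 + j0.05755 A.
Step 7 — Convert to polar: |I| = 0.1712 A, ∠I = 19.6°.

I = 0.1712∠19.6° A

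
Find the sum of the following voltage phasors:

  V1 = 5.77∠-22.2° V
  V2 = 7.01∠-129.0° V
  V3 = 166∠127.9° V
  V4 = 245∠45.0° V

Step 1 — Convert each phasor to rectangular form:
  V1 = 5.77·(cos(-22.2°) + j·sin(-22.2°)) = 5.342 - j2.18 V
  V2 = 7.01·(cos(-129.0°) + j·sin(-129.0°)) = -4.412 - j5.448 V
  V3 = 166·(cos(127.9°) + j·sin(127.9°)) = -102 + j131 V
  V4 = 245·(cos(45.0°) + j·sin(45.0°)) = 173.2 + j173.2 V
Step 2 — Sum components: V_total = 72.2 + j296.6 V.
Step 3 — Convert to polar: |V_total| = 305.3 V, ∠V_total = 76.3°.

V_total = 305.3∠76.3° V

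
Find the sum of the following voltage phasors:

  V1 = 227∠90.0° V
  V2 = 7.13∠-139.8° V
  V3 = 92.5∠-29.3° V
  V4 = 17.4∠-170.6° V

Step 1 — Convert each phasor to rectangular form:
  V1 = 227·(cos(90.0°) + j·sin(90.0°)) = 0 + j227 V
  V2 = 7.13·(cos(-139.8°) + j·sin(-139.8°)) = -5.446 - j4.602 V
  V3 = 92.5·(cos(-29.3°) + j·sin(-29.3°)) = 80.67 - j45.27 V
  V4 = 17.4·(cos(-170.6°) + j·sin(-170.6°)) = -17.17 - j2.842 V
Step 2 — Sum components: V_total = 58.05 + j174.3 V.
Step 3 — Convert to polar: |V_total| = 183.7 V, ∠V_total = 71.6°.

V_total = 183.7∠71.6° V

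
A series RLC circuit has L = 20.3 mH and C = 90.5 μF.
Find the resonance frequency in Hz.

Step 1 — Resonance condition Im(Z)=0 gives ω₀ = 1/√(LC).
Step 2 — ω₀ = 1/√(0.0203·9.05e-05) = 737.8 rad/s.
Step 3 — f₀ = ω₀/(2π) = 117.4 Hz.

f₀ = 117.4 Hz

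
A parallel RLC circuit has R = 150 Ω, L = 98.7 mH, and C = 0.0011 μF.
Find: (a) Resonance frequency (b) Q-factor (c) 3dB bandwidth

Step 1 — Resonance: ω₀ = 1/√(LC) = 1/√(0.0987·1.1e-09) = 9.597e+04 rad/s.
Step 2 — f₀ = ω₀/(2π) = 1.527e+04 Hz.
Step 3 — Parallel Q: Q = R/(ω₀L) = 150/(9.597e+04·0.0987) = 0.01584.
Step 4 — Bandwidth: Δω = ω₀/Q = 6.061e+06 rad/s; BW = Δω/(2π) = 9.646e+05 Hz.

(a) f₀ = 1.527e+04 Hz  (b) Q = 0.01584  (c) BW = 9.646e+05 Hz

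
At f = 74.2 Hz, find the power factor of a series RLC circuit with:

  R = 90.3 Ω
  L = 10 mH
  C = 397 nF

Step 1 — Angular frequency: ω = 2π·f = 2π·74.2 = 466.2 rad/s.
Step 2 — Component impedances:
  R: Z = R = 90.3 Ω
  L: Z = jωL = j·466.2·0.01 = 0 + j4.662 Ω
  C: Z = 1/(jωC) = -j/(ω·C) = 0 - j5403 Ω
Step 3 — Series combination: Z_total = R + L + C = 90.3 - j5398 Ω = 5399∠-89.0° Ω.
Step 4 — Power factor: PF = cos(φ) = Re(Z)/|Z| = 90.3/5399 = 0.01673.
Step 5 — Type: Im(Z) = -5398 ⇒ leading (phase φ = -89.0°).

PF = 0.01673 (leading, φ = -89.0°)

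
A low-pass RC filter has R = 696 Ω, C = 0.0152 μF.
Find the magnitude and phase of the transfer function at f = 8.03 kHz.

Step 1 — Angular frequency: ω = 2π·8030 = 5.045e+04 rad/s.
Step 2 — Transfer function: H(jω) = 1/(1 + jωRC).
Step 3 — Denominator: 1 + jωRC = 1 + j·5.045e+04·696·1.52e-08 = 1 + j0.5338.
Step 4 — H = 0.7783 - j0.4154.
Step 5 — Magnitude: |H| = 0.8822 (-1.1 dB); phase: φ = -28.1°.

|H| = 0.8822 (-1.1 dB), φ = -28.1°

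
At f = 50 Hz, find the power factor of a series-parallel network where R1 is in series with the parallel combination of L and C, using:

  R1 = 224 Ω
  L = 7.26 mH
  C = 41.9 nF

Step 1 — Angular frequency: ω = 2π·f = 2π·50 = 314.2 rad/s.
Step 2 — Component impedances:
  R1: Z = R = 224 Ω
  L: Z = jωL = j·314.2·0.00726 = 0 + j2.281 Ω
  C: Z = 1/(jωC) = -j/(ω·C) = 0 - j7.597e+04 Ω
Step 3 — Parallel branch: L || C = 1/(1/L + 1/C) = 0 + j2.281 Ω.
Step 4 — Series with R1: Z_total = R1 + (L || C) = 224 + j2.281 Ω = 224∠0.6° Ω.
Step 5 — Power factor: PF = cos(φ) = Re(Z)/|Z| = 224/224.012 = 0.9999.
Step 6 — Type: Im(Z) = 2.281 ⇒ lagging (phase φ = 0.6°).

PF = 0.9999 (lagging, φ = 0.6°)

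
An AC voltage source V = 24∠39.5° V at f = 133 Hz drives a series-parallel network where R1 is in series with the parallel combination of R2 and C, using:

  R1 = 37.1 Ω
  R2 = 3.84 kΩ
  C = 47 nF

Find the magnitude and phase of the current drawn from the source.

Step 1 — Angular frequency: ω = 2π·f = 2π·133 = 835.7 rad/s.
Step 2 — Component impedances:
  R1: Z = R = 37.1 Ω
  R2: Z = R = 3840 Ω
  C: Z = 1/(jωC) = -j/(ω·C) = 0 - j2.546e+04 Ω
Step 3 — Parallel branch: R2 || C = 1/(1/R2 + 1/C) = 3755 - j566.3 Ω.
Step 4 — Series with R1: Z_total = R1 + (R2 || C) = 3792 - j566.3 Ω = 3834∠-8.5° Ω.
Step 5 — Source phasor: V = 24∠39.5° V = 18.52 + j15.27 V.
Step 6 — Ohm's law: I = V / Z_total = (18.52 + j15.27) / (3792 - j566.3) = 0.004189 + j0.004652 A.
Step 7 — Convert to polar: |I| = 0.00626 A, ∠I = 48.0°.

I = 0.00626∠48.0° A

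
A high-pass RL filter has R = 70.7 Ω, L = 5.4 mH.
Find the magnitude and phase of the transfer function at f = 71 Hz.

Step 1 — Angular frequency: ω = 2π·71 = 446.1 rad/s.
Step 2 — Transfer function: H(jω) = jωL/(R + jωL).
Step 3 — Numerator jωL = j·2.409; denominator R + jωL = 70.7 + j2.409.
Step 4 — H = 0.00116 + j0.03403.
Step 5 — Magnitude: |H| = 0.03405 (-29.4 dB); phase: φ = 88.0°.

|H| = 0.03405 (-29.4 dB), φ = 88.0°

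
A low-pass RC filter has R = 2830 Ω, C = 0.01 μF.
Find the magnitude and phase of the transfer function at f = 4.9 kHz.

Step 1 — Angular frequency: ω = 2π·4900 = 3.079e+04 rad/s.
Step 2 — Transfer function: H(jω) = 1/(1 + jωRC).
Step 3 — Denominator: 1 + jωRC = 1 + j·3.079e+04·2830·1e-08 = 1 + j0.8713.
Step 4 — H = 0.5685 - j0.4953.
Step 5 — Magnitude: |H| = 0.754 (-2.5 dB); phase: φ = -41.1°.

|H| = 0.754 (-2.5 dB), φ = -41.1°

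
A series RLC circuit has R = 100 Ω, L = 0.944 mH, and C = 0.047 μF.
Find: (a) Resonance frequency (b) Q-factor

Step 1 — Resonance condition Im(Z)=0 gives ω₀ = 1/√(LC).
Step 2 — ω₀ = 1/√(0.000944·4.7e-08) = 1.501e+05 rad/s.
Step 3 — f₀ = ω₀/(2π) = 2.389e+04 Hz.
Step 4 — Series Q: Q = ω₀L/R = 1.501e+05·0.000944/100 = 1.417.

(a) f₀ = 2.389e+04 Hz  (b) Q = 1.417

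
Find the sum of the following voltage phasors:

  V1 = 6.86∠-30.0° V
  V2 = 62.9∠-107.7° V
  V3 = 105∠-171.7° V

Step 1 — Convert each phasor to rectangular form:
  V1 = 6.86·(cos(-30.0°) + j·sin(-30.0°)) = 5.941 - j3.43 V
  V2 = 62.9·(cos(-107.7°) + j·sin(-107.7°)) = -19.12 - j59.92 V
  V3 = 105·(cos(-171.7°) + j·sin(-171.7°)) = -103.9 - j15.16 V
Step 2 — Sum components: V_total = -117.1 - j78.51 V.
Step 3 — Convert to polar: |V_total| = 141 V, ∠V_total = -146.2°.

V_total = 141∠-146.2° V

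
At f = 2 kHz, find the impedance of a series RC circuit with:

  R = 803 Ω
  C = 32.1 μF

Step 1 — Angular frequency: ω = 2π·f = 2π·2000 = 1.257e+04 rad/s.
Step 2 — Component impedances:
  R: Z = R = 803 Ω
  C: Z = 1/(jωC) = -j/(ω·C) = 0 - j2.479 Ω
Step 3 — Series combination: Z_total = R + C = 803 - j2.479 Ω = 803∠-0.2° Ω.

Z = 803 - j2.479 Ω = 803∠-0.2° Ω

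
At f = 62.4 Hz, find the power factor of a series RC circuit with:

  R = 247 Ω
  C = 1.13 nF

Step 1 — Angular frequency: ω = 2π·f = 2π·62.4 = 392.1 rad/s.
Step 2 — Component impedances:
  R: Z = R = 247 Ω
  C: Z = 1/(jωC) = -j/(ω·C) = 0 - j2.257e+06 Ω
Step 3 — Series combination: Z_total = R + C = 247 - j2.257e+06 Ω = 2.257e+06∠-90.0° Ω.
Step 4 — Power factor: PF = cos(φ) = Re(Z)/|Z| = 247/2.257e+06 = 0.0001094.
Step 5 — Type: Im(Z) = -2.257e+06 ⇒ leading (phase φ = -90.0°).

PF = 0.0001094 (leading, φ = -90.0°)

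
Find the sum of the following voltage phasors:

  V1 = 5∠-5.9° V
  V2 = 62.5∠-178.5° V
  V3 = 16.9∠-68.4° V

Step 1 — Convert each phasor to rectangular form:
  V1 = 5·(cos(-5.9°) + j·sin(-5.9°)) = 4.974 - j0.514 V
  V2 = 62.5·(cos(-178.5°) + j·sin(-178.5°)) = -62.48 - j1.636 V
  V3 = 16.9·(cos(-68.4°) + j·sin(-68.4°)) = 6.221 - j15.71 V
Step 2 — Sum components: V_total = -51.28 - j17.86 V.
Step 3 — Convert to polar: |V_total| = 54.31 V, ∠V_total = -160.8°.

V_total = 54.31∠-160.8° V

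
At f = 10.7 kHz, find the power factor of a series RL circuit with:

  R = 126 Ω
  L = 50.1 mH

Step 1 — Angular frequency: ω = 2π·f = 2π·1.07e+04 = 6.723e+04 rad/s.
Step 2 — Component impedances:
  R: Z = R = 126 Ω
  L: Z = jωL = j·6.723e+04·0.0501 = 0 + j3368 Ω
Step 3 — Series combination: Z_total = R + L = 126 + j3368 Ω = 3371∠87.9° Ω.
Step 4 — Power factor: PF = cos(φ) = Re(Z)/|Z| = 126/3371 = 0.03738.
Step 5 — Type: Im(Z) = 3368 ⇒ lagging (phase φ = 87.9°).

PF = 0.03738 (lagging, φ = 87.9°)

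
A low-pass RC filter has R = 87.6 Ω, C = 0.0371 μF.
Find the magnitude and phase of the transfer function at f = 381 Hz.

Step 1 — Angular frequency: ω = 2π·381 = 2394 rad/s.
Step 2 — Transfer function: H(jω) = 1/(1 + jωRC).
Step 3 — Denominator: 1 + jωRC = 1 + j·2394·87.6·3.71e-08 = 1 + j0.00778.
Step 4 — H = 0.9999 - j0.00778.
Step 5 — Magnitude: |H| = 1 (-0.0 dB); phase: φ = -0.4°.

|H| = 1 (-0.0 dB), φ = -0.4°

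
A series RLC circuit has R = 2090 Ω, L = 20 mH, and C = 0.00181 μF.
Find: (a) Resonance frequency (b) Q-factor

Step 1 — Resonance condition Im(Z)=0 gives ω₀ = 1/√(LC).
Step 2 — ω₀ = 1/√(0.02·1.81e-09) = 1.662e+05 rad/s.
Step 3 — f₀ = ω₀/(2π) = 2.645e+04 Hz.
Step 4 — Series Q: Q = ω₀L/R = 1.662e+05·0.02/2090 = 1.59.

(a) f₀ = 2.645e+04 Hz  (b) Q = 1.59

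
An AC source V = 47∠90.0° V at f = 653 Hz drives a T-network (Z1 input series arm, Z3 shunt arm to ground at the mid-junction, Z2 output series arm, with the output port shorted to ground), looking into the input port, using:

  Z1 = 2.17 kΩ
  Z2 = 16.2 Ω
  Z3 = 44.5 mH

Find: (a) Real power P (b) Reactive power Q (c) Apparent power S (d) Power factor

Step 1 — Angular frequency: ω = 2π·f = 2π·653 = 4103 rad/s.
Step 2 — Component impedances:
  Z1: Z = R = 2170 Ω
  Z2: Z = R = 16.2 Ω
  Z3: Z = jωL = j·4103·0.0445 = 0 + j182.6 Ω
Step 3 — With the output port shorted to ground, the output series arm Z2 runs from the junction to ground; the shunt arm Z3 also runs from the junction to ground. They appear in parallel: Z3 || Z2 = 16.07 + j1.426 Ω.
Step 4 — Series with input arm Z1: Z_in = Z1 + (Z3 || Z2) = 2186 + j1.426 Ω = 2186∠0.0° Ω.
Step 5 — Source phasor: V = 47∠90.0° V = 0 + j47 V.
Step 6 — Current: I = V / Z = 1.403e-05 + j0.0215 A = 0.0215∠90.0° A.
Step 7 — Complex power: S = V·I* = 1.01 + j0.0006592 VA.
Step 8 — Real power: P = Re(S) = 1.01 W.
Step 9 — Reactive power: Q = Im(S) = 0.0006592 VAR.
Step 10 — Apparent power: |S| = 1.01 VA.
Step 11 — Power factor: PF = P/|S| = 1 (lagging).

(a) P = 1.01 W  (b) Q = 0.0006592 VAR  (c) S = 1.01 VA  (d) PF = 1 (lagging)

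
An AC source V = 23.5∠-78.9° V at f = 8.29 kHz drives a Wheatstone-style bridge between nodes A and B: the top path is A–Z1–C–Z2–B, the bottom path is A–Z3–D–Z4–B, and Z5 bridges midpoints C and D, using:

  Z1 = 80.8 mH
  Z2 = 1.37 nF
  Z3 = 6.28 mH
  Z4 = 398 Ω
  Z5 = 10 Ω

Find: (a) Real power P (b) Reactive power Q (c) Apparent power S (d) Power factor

Step 1 — Angular frequency: ω = 2π·f = 2π·8290 = 5.209e+04 rad/s.
Step 2 — Component impedances:
  Z1: Z = jωL = j·5.209e+04·0.0808 = 0 + j4209 Ω
  Z2: Z = 1/(jωC) = -j/(ω·C) = 0 - j1.401e+04 Ω
  Z3: Z = jωL = j·5.209e+04·0.00628 = 0 + j327.1 Ω
  Z4: Z = R = 398 Ω
  Z5: Z = R = 10 Ω
Step 3 — Bridge requires nodal analysis (the Z5 bridge couples midpoints C and D, so the two paths cannot be reduced to a simple series/parallel combination). Setting node B to ground and injecting 1 A at node A, the 3-node admittance system at A, C, D solves to V_A = Z_AB = 397.7 + j292.2 Ω = 493.5∠36.3° Ω.
Step 4 — Source phasor: V = 23.5∠-78.9° V = 4.524 - j23.06 V.
Step 5 — Current: I = V / Z = -0.02028 - j0.04308 A = 0.04762∠-115.2° A.
Step 6 — Complex power: S = V·I* = 0.9018 + j0.6625 VA.
Step 7 — Real power: P = Re(S) = 0.9018 W.
Step 8 — Reactive power: Q = Im(S) = 0.6625 VAR.
Step 9 — Apparent power: |S| = 1.119 VA.
Step 10 — Power factor: PF = P/|S| = 0.8059 (lagging).

(a) P = 0.9018 W  (b) Q = 0.6625 VAR  (c) S = 1.119 VA  (d) PF = 0.8059 (lagging)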